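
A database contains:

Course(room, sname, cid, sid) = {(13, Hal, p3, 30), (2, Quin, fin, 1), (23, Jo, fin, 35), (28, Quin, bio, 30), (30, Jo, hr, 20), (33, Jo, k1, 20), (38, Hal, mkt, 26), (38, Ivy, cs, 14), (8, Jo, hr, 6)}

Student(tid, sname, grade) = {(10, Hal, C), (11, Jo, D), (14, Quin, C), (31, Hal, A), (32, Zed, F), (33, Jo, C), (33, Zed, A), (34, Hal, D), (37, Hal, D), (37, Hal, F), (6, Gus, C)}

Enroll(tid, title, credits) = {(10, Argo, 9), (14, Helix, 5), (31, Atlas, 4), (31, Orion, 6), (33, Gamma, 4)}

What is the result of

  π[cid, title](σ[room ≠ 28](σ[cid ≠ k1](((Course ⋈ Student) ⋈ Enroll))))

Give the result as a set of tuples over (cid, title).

Course ⋈ Student (natural join on sname): {(13, Hal, p3, 30, 10, C), (13, Hal, p3, 30, 31, A), (13, Hal, p3, 30, 34, D), (13, Hal, p3, 30, 37, D), (13, Hal, p3, 30, 37, F), (2, Quin, fin, 1, 14, C), (23, Jo, fin, 35, 11, D), (23, Jo, fin, 35, 33, C), (28, Quin, bio, 30, 14, C), (30, Jo, hr, 20, 11, D), (30, Jo, hr, 20, 33, C), (33, Jo, k1, 20, 11, D), (33, Jo, k1, 20, 33, C), (38, Hal, mkt, 26, 10, C), (38, Hal, mkt, 26, 31, A), (38, Hal, mkt, 26, 34, D), (38, Hal, mkt, 26, 37, D), (38, Hal, mkt, 26, 37, F), (8, Jo, hr, 6, 11, D), (8, Jo, hr, 6, 33, C)}
(Course ⋈ Student) ⋈ Enroll (natural join on tid): {(13, Hal, p3, 30, 10, C, Argo, 9), (13, Hal, p3, 30, 31, A, Atlas, 4), (13, Hal, p3, 30, 31, A, Orion, 6), (2, Quin, fin, 1, 14, C, Helix, 5), (23, Jo, fin, 35, 33, C, Gamma, 4), (28, Quin, bio, 30, 14, C, Helix, 5), (30, Jo, hr, 20, 33, C, Gamma, 4), (33, Jo, k1, 20, 33, C, Gamma, 4), (38, Hal, mkt, 26, 10, C, Argo, 9), (38, Hal, mkt, 26, 31, A, Atlas, 4), (38, Hal, mkt, 26, 31, A, Orion, 6), (8, Jo, hr, 6, 33, C, Gamma, 4)}
Apply σ_{cid ≠ k1}; surviving tuples: {(13, Hal, p3, 30, 10, C, Argo, 9), (13, Hal, p3, 30, 31, A, Atlas, 4), (13, Hal, p3, 30, 31, A, Orion, 6), (2, Quin, fin, 1, 14, C, Helix, 5), (23, Jo, fin, 35, 33, C, Gamma, 4), (28, Quin, bio, 30, 14, C, Helix, 5), (30, Jo, hr, 20, 33, C, Gamma, 4), (38, Hal, mkt, 26, 10, C, Argo, 9), (38, Hal, mkt, 26, 31, A, Atlas, 4), (38, Hal, mkt, 26, 31, A, Orion, 6), (8, Jo, hr, 6, 33, C, Gamma, 4)}
Apply σ_{room ≠ 28}; surviving tuples: {(13, Hal, p3, 30, 10, C, Argo, 9), (13, Hal, p3, 30, 31, A, Atlas, 4), (13, Hal, p3, 30, 31, A, Orion, 6), (2, Quin, fin, 1, 14, C, Helix, 5), (23, Jo, fin, 35, 33, C, Gamma, 4), (30, Jo, hr, 20, 33, C, Gamma, 4), (38, Hal, mkt, 26, 10, C, Argo, 9), (38, Hal, mkt, 26, 31, A, Atlas, 4), (38, Hal, mkt, 26, 31, A, Orion, 6), (8, Jo, hr, 6, 33, C, Gamma, 4)}
π[cid, title]: project onto (cid, title) (1 duplicate(s) eliminated) → {(fin, Gamma), (fin, Helix), (hr, Gamma), (mkt, Argo), (mkt, Atlas), (mkt, Orion), (p3, Argo), (p3, Atlas), (p3, Orion)}

{(fin, Gamma), (fin, Helix), (hr, Gamma), (mkt, Argo), (mkt, Atlas), (mkt, Orion), (p3, Argo), (p3, Atlas), (p3, Orion)}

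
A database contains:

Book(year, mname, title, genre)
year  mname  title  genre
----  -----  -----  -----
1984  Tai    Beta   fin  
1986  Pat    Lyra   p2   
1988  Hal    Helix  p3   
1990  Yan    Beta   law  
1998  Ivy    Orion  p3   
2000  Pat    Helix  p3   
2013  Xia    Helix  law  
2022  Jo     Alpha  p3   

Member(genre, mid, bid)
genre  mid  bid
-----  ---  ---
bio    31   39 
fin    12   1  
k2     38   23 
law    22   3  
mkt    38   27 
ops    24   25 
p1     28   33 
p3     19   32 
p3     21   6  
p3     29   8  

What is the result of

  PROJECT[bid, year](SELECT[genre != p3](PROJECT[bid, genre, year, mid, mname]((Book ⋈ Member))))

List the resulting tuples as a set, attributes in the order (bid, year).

{(1, 1984), (3, 1990), (3, 2013)}

Natural join on genre: {(1984, Tai, Beta, fin, 12, 1), (1988, Hal, Helix, p3, 19, 32), (1988, Hal, Helix, p3, 21, 6), (1988, Hal, Helix, p3, 29, 8), (1990, Yan, Beta, law, 22, 3), (1998, Ivy, Orion, p3, 19, 32), (1998, Ivy, Orion, p3, 21, 6), (1998, Ivy, Orion, p3, 29, 8), (2000, Pat, Helix, p3, 19, 32), (2000, Pat, Helix, p3, 21, 6), (2000, Pat, Helix, p3, 29, 8), (2013, Xia, Helix, law, 22, 3), (2022, Jo, Alpha, p3, 19, 32), (2022, Jo, Alpha, p3, 21, 6), (2022, Jo, Alpha, p3, 29, 8)}
π[bid, genre, year, mid, mname]: project onto (bid, genre, year, mid, mname) → {(1, fin, 1984, 12, Tai), (3, law, 1990, 22, Yan), (3, law, 2013, 22, Xia), (32, p3, 1988, 19, Hal), (32, p3, 1998, 19, Ivy), (32, p3, 2000, 19, Pat), (32, p3, 2022, 19, Jo), (6, p3, 1988, 21, Hal), (6, p3, 1998, 21, Ivy), (6, p3, 2000, 21, Pat), (6, p3, 2022, 21, Jo), (8, p3, 1988, 29, Hal), (8, p3, 1998, 29, Ivy), (8, p3, 2000, 29, Pat), (8, p3, 2022, 29, Jo)}
Selection genre != p3: {(1, fin, 1984, 12, Tai), (3, law, 1990, 22, Yan), (3, law, 2013, 22, Xia)}
π[bid, year]: project onto (bid, year) → {(1, 1984), (3, 1990), (3, 2013)}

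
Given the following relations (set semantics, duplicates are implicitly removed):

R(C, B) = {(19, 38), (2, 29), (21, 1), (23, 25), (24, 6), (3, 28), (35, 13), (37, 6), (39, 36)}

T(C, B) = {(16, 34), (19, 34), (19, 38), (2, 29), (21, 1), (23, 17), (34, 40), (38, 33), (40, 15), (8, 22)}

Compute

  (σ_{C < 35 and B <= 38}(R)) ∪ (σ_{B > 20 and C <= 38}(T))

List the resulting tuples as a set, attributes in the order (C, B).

{(16, 34), (19, 34), (19, 38), (2, 29), (21, 1), (23, 25), (24, 6), (3, 28), (34, 40), (38, 33), (8, 22)}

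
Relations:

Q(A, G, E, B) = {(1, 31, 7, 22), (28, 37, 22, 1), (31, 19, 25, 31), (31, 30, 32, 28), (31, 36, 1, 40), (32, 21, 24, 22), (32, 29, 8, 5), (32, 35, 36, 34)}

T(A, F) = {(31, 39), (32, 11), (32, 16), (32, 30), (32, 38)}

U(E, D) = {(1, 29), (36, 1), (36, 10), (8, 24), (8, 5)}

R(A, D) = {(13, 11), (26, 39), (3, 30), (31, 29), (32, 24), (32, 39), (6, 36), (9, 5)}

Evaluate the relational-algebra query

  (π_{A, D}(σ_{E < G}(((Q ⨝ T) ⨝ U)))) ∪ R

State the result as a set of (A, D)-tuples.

{(13, 11), (26, 39), (3, 30), (31, 29), (32, 24), (32, 39), (32, 5), (6, 36), (9, 5)}

Q ⋈ T (natural join on A): {(31, 19, 25, 31, 39), (31, 30, 32, 28, 39), (31, 36, 1, 40, 39), (32, 21, 24, 22, 11), (32, 21, 24, 22, 16), (32, 21, 24, 22, 30), (32, 21, 24, 22, 38), (32, 29, 8, 5, 11), (32, 29, 8, 5, 16), (32, 29, 8, 5, 30), (32, 29, 8, 5, 38), (32, 35, 36, 34, 11), (32, 35, 36, 34, 16), (32, 35, 36, 34, 30), (32, 35, 36, 34, 38)}
(Q ⨝ T) ⋈ U (natural join on E): {(31, 36, 1, 40, 39, 29), (32, 29, 8, 5, 11, 24), (32, 29, 8, 5, 11, 5), (32, 29, 8, 5, 16, 24), (32, 29, 8, 5, 16, 5), (32, 29, 8, 5, 30, 24), (32, 29, 8, 5, 30, 5), (32, 29, 8, 5, 38, 24), (32, 29, 8, 5, 38, 5), (32, 35, 36, 34, 11, 1), (32, 35, 36, 34, 11, 10), (32, 35, 36, 34, 16, 1), (32, 35, 36, 34, 16, 10), (32, 35, 36, 34, 30, 1), (32, 35, 36, 34, 30, 10), (32, 35, 36, 34, 38, 1), (32, 35, 36, 34, 38, 10)}
Apply σ_{E < G}; surviving tuples: {(31, 36, 1, 40, 39, 29), (32, 29, 8, 5, 11, 24), (32, 29, 8, 5, 11, 5), (32, 29, 8, 5, 16, 24), (32, 29, 8, 5, 16, 5), (32, 29, 8, 5, 30, 24), (32, 29, 8, 5, 30, 5), (32, 29, 8, 5, 38, 24), (32, 29, 8, 5, 38, 5)}
Keep only column(s) A, D (6 duplicate(s) eliminated): {(31, 29), (32, 24), (32, 5)}
Set union of the two operands is {(13, 11), (26, 39), (3, 30), (31, 29), (32, 24), (32, 39), (32, 5), (6, 36), (9, 5)}.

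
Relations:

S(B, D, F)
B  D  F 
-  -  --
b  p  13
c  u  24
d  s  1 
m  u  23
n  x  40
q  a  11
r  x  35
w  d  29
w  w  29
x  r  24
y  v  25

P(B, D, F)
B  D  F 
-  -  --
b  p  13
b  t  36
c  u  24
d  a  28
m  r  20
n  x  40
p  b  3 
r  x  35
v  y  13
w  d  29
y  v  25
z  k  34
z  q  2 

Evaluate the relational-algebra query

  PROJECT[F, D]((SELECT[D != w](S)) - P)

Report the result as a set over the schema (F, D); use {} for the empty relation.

Selection D != w: {(b, p, 13), (c, u, 24), (d, s, 1), (m, u, 23), (n, x, 40), (q, a, 11), (r, x, 35), (w, d, 29), (x, r, 24), (y, v, 25)}
Taking the difference: {(d, s, 1), (m, u, 23), (q, a, 11), (x, r, 24)}
π[F, D]: project onto (F, D) → {(1, s), (11, a), (23, u), (24, r)}

{(1, s), (11, a), (23, u), (24, r)}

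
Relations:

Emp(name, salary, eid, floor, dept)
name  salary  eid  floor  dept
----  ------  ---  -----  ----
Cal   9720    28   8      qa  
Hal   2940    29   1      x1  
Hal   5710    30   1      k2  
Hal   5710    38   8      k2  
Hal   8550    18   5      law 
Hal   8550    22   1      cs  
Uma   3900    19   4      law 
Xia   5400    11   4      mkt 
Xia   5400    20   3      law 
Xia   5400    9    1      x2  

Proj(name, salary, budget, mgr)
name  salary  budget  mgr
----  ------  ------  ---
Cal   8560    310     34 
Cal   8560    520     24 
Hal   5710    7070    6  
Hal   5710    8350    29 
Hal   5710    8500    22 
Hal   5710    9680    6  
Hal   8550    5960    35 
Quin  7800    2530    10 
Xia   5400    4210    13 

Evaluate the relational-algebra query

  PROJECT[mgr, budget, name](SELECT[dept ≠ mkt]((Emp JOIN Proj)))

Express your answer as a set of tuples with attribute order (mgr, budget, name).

Natural join on name, salary: {(Hal, 5710, 30, 1, k2, 7070, 6), (Hal, 5710, 30, 1, k2, 8350, 29), (Hal, 5710, 30, 1, k2, 8500, 22), (Hal, 5710, 30, 1, k2, 9680, 6), (Hal, 5710, 38, 8, k2, 7070, 6), (Hal, 5710, 38, 8, k2, 8350, 29), (Hal, 5710, 38, 8, k2, 8500, 22), (Hal, 5710, 38, 8, k2, 9680, 6), (Hal, 8550, 18, 5, law, 5960, 35), (Hal, 8550, 22, 1, cs, 5960, 35), (Xia, 5400, 11, 4, mkt, 4210, 13), (Xia, 5400, 20, 3, law, 4210, 13), (Xia, 5400, 9, 1, x2, 4210, 13)}
Selection dept ≠ mkt: {(Hal, 5710, 30, 1, k2, 7070, 6), (Hal, 5710, 30, 1, k2, 8350, 29), (Hal, 5710, 30, 1, k2, 8500, 22), (Hal, 5710, 30, 1, k2, 9680, 6), (Hal, 5710, 38, 8, k2, 7070, 6), (Hal, 5710, 38, 8, k2, 8350, 29), (Hal, 5710, 38, 8, k2, 8500, 22), (Hal, 5710, 38, 8, k2, 9680, 6), (Hal, 8550, 18, 5, law, 5960, 35), (Hal, 8550, 22, 1, cs, 5960, 35), (Xia, 5400, 20, 3, law, 4210, 13), (Xia, 5400, 9, 1, x2, 4210, 13)}
Keep only column(s) mgr, budget, name (6 duplicate(s) eliminated): {(13, 4210, Xia), (22, 8500, Hal), (29, 8350, Hal), (35, 5960, Hal), (6, 7070, Hal), (6, 9680, Hal)}

{(13, 4210, Xia), (22, 8500, Hal), (29, 8350, Hal), (35, 5960, Hal), (6, 7070, Hal), (6, 9680, Hal)}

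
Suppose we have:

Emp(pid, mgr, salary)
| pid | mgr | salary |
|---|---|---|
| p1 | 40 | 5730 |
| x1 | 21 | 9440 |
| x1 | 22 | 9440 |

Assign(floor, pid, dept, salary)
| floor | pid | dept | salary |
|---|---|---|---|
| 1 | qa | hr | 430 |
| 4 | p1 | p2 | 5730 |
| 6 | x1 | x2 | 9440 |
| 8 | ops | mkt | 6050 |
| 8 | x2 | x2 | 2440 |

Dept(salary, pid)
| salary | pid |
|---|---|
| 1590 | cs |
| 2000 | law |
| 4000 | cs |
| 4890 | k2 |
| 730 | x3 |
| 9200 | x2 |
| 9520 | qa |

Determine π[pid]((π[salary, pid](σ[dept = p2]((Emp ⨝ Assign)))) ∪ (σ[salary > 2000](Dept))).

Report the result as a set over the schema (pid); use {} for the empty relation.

{cs, k2, p1, qa, x2}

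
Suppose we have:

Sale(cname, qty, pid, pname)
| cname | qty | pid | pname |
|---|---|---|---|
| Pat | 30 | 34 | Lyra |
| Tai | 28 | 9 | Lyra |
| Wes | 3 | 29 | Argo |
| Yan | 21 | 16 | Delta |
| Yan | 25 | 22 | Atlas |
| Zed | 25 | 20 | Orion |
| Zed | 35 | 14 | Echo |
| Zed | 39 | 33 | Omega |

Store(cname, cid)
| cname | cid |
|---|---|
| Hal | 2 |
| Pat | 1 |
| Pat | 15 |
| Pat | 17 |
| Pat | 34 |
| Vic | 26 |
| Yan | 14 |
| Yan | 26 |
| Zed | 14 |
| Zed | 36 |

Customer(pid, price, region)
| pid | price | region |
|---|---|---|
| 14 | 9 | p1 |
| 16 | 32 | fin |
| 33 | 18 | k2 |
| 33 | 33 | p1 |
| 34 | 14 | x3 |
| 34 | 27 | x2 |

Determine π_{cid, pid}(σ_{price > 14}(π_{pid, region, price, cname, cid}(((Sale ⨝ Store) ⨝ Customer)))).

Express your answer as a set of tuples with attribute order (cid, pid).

{(1, 34), (14, 16), (14, 33), (15, 34), (17, 34), (26, 16), (34, 34), (36, 33)}

Natural join on cname: {(Pat, 30, 34, Lyra, 1), (Pat, 30, 34, Lyra, 15), (Pat, 30, 34, Lyra, 17), (Pat, 30, 34, Lyra, 34), (Yan, 21, 16, Delta, 14), (Yan, 21, 16, Delta, 26), (Yan, 25, 22, Atlas, 14), (Yan, 25, 22, Atlas, 26), (Zed, 25, 20, Orion, 14), (Zed, 25, 20, Orion, 36), (Zed, 35, 14, Echo, 14), (Zed, 35, 14, Echo, 36), (Zed, 39, 33, Omega, 14), (Zed, 39, 33, Omega, 36)}
Natural join on pid: {(Pat, 30, 34, Lyra, 1, 14, x3), (Pat, 30, 34, Lyra, 1, 27, x2), (Pat, 30, 34, Lyra, 15, 14, x3), (Pat, 30, 34, Lyra, 15, 27, x2), (Pat, 30, 34, Lyra, 17, 14, x3), (Pat, 30, 34, Lyra, 17, 27, x2), (Pat, 30, 34, Lyra, 34, 14, x3), (Pat, 30, 34, Lyra, 34, 27, x2), (Yan, 21, 16, Delta, 14, 32, fin), (Yan, 21, 16, Delta, 26, 32, fin), (Zed, 35, 14, Echo, 14, 9, p1), (Zed, 35, 14, Echo, 36, 9, p1), (Zed, 39, 33, Omega, 14, 18, k2), (Zed, 39, 33, Omega, 14, 33, p1), (Zed, 39, 33, Omega, 36, 18, k2), (Zed, 39, 33, Omega, 36, 33, p1)}
π[pid, region, price, cname, cid]: project onto (pid, region, price, cname, cid) → {(14, p1, 9, Zed, 14), (14, p1, 9, Zed, 36), (16, fin, 32, Yan, 14), (16, fin, 32, Yan, 26), (33, k2, 18, Zed, 14), (33, k2, 18, Zed, 36), (33, p1, 33, Zed, 14), (33, p1, 33, Zed, 36), (34, x2, 27, Pat, 1), (34, x2, 27, Pat, 15), (34, x2, 27, Pat, 17), (34, x2, 27, Pat, 34), (34, x3, 14, Pat, 1), (34, x3, 14, Pat, 15), (34, x3, 14, Pat, 17), (34, x3, 14, Pat, 34)}
Selection price > 14: {(16, fin, 32, Yan, 14), (16, fin, 32, Yan, 26), (33, k2, 18, Zed, 14), (33, k2, 18, Zed, 36), (33, p1, 33, Zed, 14), (33, p1, 33, Zed, 36), (34, x2, 27, Pat, 1), (34, x2, 27, Pat, 15), (34, x2, 27, Pat, 17), (34, x2, 27, Pat, 34)}
π[cid, pid]: project onto (cid, pid) (2 duplicate(s) eliminated) → {(1, 34), (14, 16), (14, 33), (15, 34), (17, 34), (26, 16), (34, 34), (36, 33)}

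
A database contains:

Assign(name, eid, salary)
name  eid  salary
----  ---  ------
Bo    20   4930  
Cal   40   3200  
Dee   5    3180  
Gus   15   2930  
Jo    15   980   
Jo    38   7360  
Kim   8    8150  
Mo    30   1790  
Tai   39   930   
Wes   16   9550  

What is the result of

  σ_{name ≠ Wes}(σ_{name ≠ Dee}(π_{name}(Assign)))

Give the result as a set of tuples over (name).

{Bo, Cal, Gus, Jo, Kim, Mo, Tai}

Projecting to name (1 duplicate(s) eliminated): {Bo, Cal, Dee, Gus, Jo, Kim, Mo, Tai, Wes}
Filtering on name ≠ Dee leaves {Bo, Cal, Gus, Jo, Kim, Mo, Tai, Wes}.
Filtering on name ≠ Wes leaves {Bo, Cal, Gus, Jo, Kim, Mo, Tai}.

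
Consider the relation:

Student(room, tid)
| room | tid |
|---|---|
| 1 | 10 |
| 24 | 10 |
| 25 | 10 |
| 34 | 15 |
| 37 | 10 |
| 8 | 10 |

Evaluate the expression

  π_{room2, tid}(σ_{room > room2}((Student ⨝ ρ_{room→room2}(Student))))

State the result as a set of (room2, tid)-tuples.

{(1, 10), (24, 10), (25, 10), (8, 10)}

ρ[room→room2]: schema becomes (room2, tid); tuples unchanged.
Joining Student and ρ_{room→room2}(Student) on tid yields {(1, 10, 1), (1, 10, 24), (1, 10, 25), (1, 10, 37), (1, 10, 8), (24, 10, 1), (24, 10, 24), (24, 10, 25), (24, 10, 37), (24, 10, 8), (25, 10, 1), (25, 10, 24), (25, 10, 25), (25, 10, 37), (25, 10, 8), (34, 15, 34), (37, 10, 1), (37, 10, 24), (37, 10, 25), (37, 10, 37), (37, 10, 8), (8, 10, 1), (8, 10, 24), (8, 10, 25), (8, 10, 37), (8, 10, 8)}.
σ[room > room2]: keep tuples satisfying room > room2 → {(24, 10, 1), (24, 10, 8), (25, 10, 1), (25, 10, 24), (25, 10, 8), (37, 10, 1), (37, 10, 24), (37, 10, 25), (37, 10, 8), (8, 10, 1)}
π_{room2, tid} gives {(1, 10), (24, 10), (25, 10), (8, 10)} (6 duplicate(s) eliminated).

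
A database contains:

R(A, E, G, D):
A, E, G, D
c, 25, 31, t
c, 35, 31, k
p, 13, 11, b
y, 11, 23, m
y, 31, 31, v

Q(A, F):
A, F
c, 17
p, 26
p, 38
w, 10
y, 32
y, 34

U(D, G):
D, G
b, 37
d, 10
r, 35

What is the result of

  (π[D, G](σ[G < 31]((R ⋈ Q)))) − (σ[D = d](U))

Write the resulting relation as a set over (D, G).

R ⋈ Q (natural join on A): {(c, 25, 31, t, 17), (c, 35, 31, k, 17), (p, 13, 11, b, 26), (p, 13, 11, b, 38), (y, 11, 23, m, 32), (y, 11, 23, m, 34), (y, 31, 31, v, 32), (y, 31, 31, v, 34)}
Selection G < 31: {(p, 13, 11, b, 26), (p, 13, 11, b, 38), (y, 11, 23, m, 32), (y, 11, 23, m, 34)}
Keep only column(s) D, G (2 duplicate(s) eliminated): {(b, 11), (m, 23)}
Selection D = d: {(d, 10)}
Taking the difference: {(b, 11), (m, 23)}

{(b, 11), (m, 23)}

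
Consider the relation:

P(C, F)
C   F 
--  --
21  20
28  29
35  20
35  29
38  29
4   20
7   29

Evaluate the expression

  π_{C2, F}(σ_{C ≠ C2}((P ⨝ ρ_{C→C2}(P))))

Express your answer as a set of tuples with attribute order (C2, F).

{(21, 20), (28, 29), (35, 20), (35, 29), (38, 29), (4, 20), (7, 29)}

ρ[C→C2]: schema becomes (C2, F); tuples unchanged.
P ⋈ ρ_{C→C2}(P) (natural join on F): {(21, 20, 21), (21, 20, 35), (21, 20, 4), (28, 29, 28), (28, 29, 35), (28, 29, 38), (28, 29, 7), (35, 20, 21), (35, 20, 35), (35, 20, 4), (35, 29, 28), (35, 29, 35), (35, 29, 38), (35, 29, 7), (38, 29, 28), (38, 29, 35), (38, 29, 38), (38, 29, 7), (4, 20, 21), (4, 20, 35), (4, 20, 4), (7, 29, 28), (7, 29, 35), (7, 29, 38), (7, 29, 7)}
Apply σ_{C ≠ C2}; surviving tuples: {(21, 20, 35), (21, 20, 4), (28, 29, 35), (28, 29, 38), (28, 29, 7), (35, 20, 21), (35, 20, 4), (35, 29, 28), (35, 29, 38), (35, 29, 7), (38, 29, 28), (38, 29, 35), (38, 29, 7), (4, 20, 21), (4, 20, 35), (7, 29, 28), (7, 29, 35), (7, 29, 38)}
Keep only column(s) C2, F (11 duplicate(s) eliminated): {(21, 20), (28, 29), (35, 20), (35, 29), (38, 29), (4, 20), (7, 29)}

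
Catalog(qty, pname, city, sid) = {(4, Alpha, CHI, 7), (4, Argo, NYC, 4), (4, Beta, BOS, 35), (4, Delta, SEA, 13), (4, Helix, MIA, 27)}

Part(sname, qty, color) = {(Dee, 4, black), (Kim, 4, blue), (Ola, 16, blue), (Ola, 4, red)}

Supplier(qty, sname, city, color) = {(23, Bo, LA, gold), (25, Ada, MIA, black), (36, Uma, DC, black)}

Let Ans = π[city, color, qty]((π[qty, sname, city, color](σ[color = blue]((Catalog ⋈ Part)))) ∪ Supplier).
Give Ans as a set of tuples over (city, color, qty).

{(BOS, blue, 4), (CHI, blue, 4), (DC, black, 36), (LA, gold, 23), (MIA, black, 25), (MIA, blue, 4), (NYC, blue, 4), (SEA, blue, 4)}

Natural join on qty: {(4, Alpha, CHI, 7, Dee, black), (4, Alpha, CHI, 7, Kim, blue), (4, Alpha, CHI, 7, Ola, red), (4, Argo, NYC, 4, Dee, black), (4, Argo, NYC, 4, Kim, blue), (4, Argo, NYC, 4, Ola, red), (4, Beta, BOS, 35, Dee, black), (4, Beta, BOS, 35, Kim, blue), (4, Beta, BOS, 35, Ola, red), (4, Delta, SEA, 13, Dee, black), (4, Delta, SEA, 13, Kim, blue), (4, Delta, SEA, 13, Ola, red), (4, Helix, MIA, 27, Dee, black), (4, Helix, MIA, 27, Kim, blue), (4, Helix, MIA, 27, Ola, red)}
σ[color = blue]: keep tuples satisfying color = blue → {(4, Alpha, CHI, 7, Kim, blue), (4, Argo, NYC, 4, Kim, blue), (4, Beta, BOS, 35, Kim, blue), (4, Delta, SEA, 13, Kim, blue), (4, Helix, MIA, 27, Kim, blue)}
Projecting to qty, sname, city, color: {(4, Kim, BOS, blue), (4, Kim, CHI, blue), (4, Kim, MIA, blue), (4, Kim, NYC, blue), (4, Kim, SEA, blue)}
Taking the union: {(23, Bo, LA, gold), (25, Ada, MIA, black), (36, Uma, DC, black), (4, Kim, BOS, blue), (4, Kim, CHI, blue), (4, Kim, MIA, blue), (4, Kim, NYC, blue), (4, Kim, SEA, blue)}
Projecting to city, color, qty: {(BOS, blue, 4), (CHI, blue, 4), (DC, black, 36), (LA, gold, 23), (MIA, black, 25), (MIA, blue, 4), (NYC, blue, 4), (SEA, blue, 4)}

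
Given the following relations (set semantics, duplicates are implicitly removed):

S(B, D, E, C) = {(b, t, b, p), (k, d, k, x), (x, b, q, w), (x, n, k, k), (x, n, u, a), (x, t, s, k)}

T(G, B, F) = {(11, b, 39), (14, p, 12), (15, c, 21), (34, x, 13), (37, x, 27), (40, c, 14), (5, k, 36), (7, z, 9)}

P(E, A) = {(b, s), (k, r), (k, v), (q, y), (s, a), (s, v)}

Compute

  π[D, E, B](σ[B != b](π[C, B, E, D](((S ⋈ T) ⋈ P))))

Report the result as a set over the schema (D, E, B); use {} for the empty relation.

{(b, q, x), (d, k, k), (n, k, x), (t, s, x)}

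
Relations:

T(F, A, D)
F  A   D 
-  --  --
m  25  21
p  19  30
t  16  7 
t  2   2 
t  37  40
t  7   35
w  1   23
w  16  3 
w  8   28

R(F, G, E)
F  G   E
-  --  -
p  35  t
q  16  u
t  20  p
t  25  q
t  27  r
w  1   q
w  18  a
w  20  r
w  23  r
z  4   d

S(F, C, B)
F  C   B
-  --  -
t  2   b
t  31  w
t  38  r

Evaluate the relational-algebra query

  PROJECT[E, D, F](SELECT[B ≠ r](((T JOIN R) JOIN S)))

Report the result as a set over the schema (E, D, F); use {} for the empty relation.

{(p, 2, t), (p, 35, t), (p, 40, t), (p, 7, t), (q, 2, t), (q, 35, t), (q, 40, t), (q, 7, t), (r, 2, t), (r, 35, t), (r, 40, t), (r, 7, t)}

Joining T and R on F yields {(p, 19, 30, 35, t), (t, 16, 7, 20, p), (t, 16, 7, 25, q), (t, 16, 7, 27, r), (t, 2, 2, 20, p), (t, 2, 2, 25, q), (t, 2, 2, 27, r), (t, 37, 40, 20, p), (t, 37, 40, 25, q), (t, 37, 40, 27, r), (t, 7, 35, 20, p), (t, 7, 35, 25, q), (t, 7, 35, 27, r), (w, 1, 23, 1, q), (w, 1, 23, 18, a), (w, 1, 23, 20, r), (w, 1, 23, 23, r), (w, 16, 3, 1, q), (w, 16, 3, 18, a), (w, 16, 3, 20, r), (w, 16, 3, 23, r), (w, 8, 28, 1, q), (w, 8, 28, 18, a), (w, 8, 28, 20, r), (w, 8, 28, 23, r)}.
Joining (T JOIN R) and S on F yields {(t, 16, 7, 20, p, 2, b), (t, 16, 7, 20, p, 31, w), (t, 16, 7, 20, p, 38, r), (t, 16, 7, 25, q, 2, b), (t, 16, 7, 25, q, 31, w), (t, 16, 7, 25, q, 38, r), (t, 16, 7, 27, r, 2, b), (t, 16, 7, 27, r, 31, w), (t, 16, 7, 27, r, 38, r), (t, 2, 2, 20, p, 2, b), (t, 2, 2, 20, p, 31, w), (t, 2, 2, 20, p, 38, r), (t, 2, 2, 25, q, 2, b), (t, 2, 2, 25, q, 31, w), (t, 2, 2, 25, q, 38, r), (t, 2, 2, 27, r, 2, b), (t, 2, 2, 27, r, 31, w), (t, 2, 2, 27, r, 38, r), (t, 37, 40, 20, p, 2, b), (t, 37, 40, 20, p, 31, w), (t, 37, 40, 20, p, 38, r), (t, 37, 40, 25, q, 2, b), (t, 37, 40, 25, q, 31, w), (t, 37, 40, 25, q, 38, r), (t, 37, 40, 27, r, 2, b), (t, 37, 40, 27, r, 31, w), (t, 37, 40, 27, r, 38, r), (t, 7, 35, 20, p, 2, b), (t, 7, 35, 20, p, 31, w), (t, 7, 35, 20, p, 38, r), (t, 7, 35, 25, q, 2, b), (t, 7, 35, 25, q, 31, w), (t, 7, 35, 25, q, 38, r), (t, 7, 35, 27, r, 2, b), (t, 7, 35, 27, r, 31, w), (t, 7, 35, 27, r, 38, r)}.
Filtering on B ≠ r leaves {(t, 16, 7, 20, p, 2, b), (t, 16, 7, 20, p, 31, w), (t, 16, 7, 25, q, 2, b), (t, 16, 7, 25, q, 31, w), (t, 16, 7, 27, r, 2, b), (t, 16, 7, 27, r, 31, w), (t, 2, 2, 20, p, 2, b), (t, 2, 2, 20, p, 31, w), (t, 2, 2, 25, q, 2, b), (t, 2, 2, 25, q, 31, w), (t, 2, 2, 27, r, 2, b), (t, 2, 2, 27, r, 31, w), (t, 37, 40, 20, p, 2, b), (t, 37, 40, 20, p, 31, w), (t, 37, 40, 25, q, 2, b), (t, 37, 40, 25, q, 31, w), (t, 37, 40, 27, r, 2, b), (t, 37, 40, 27, r, 31, w), (t, 7, 35, 20, p, 2, b), (t, 7, 35, 20, p, 31, w), (t, 7, 35, 25, q, 2, b), (t, 7, 35, 25, q, 31, w), (t, 7, 35, 27, r, 2, b), (t, 7, 35, 27, r, 31, w)}.
π[E, D, F]: project onto (E, D, F) (12 duplicate(s) eliminated) → {(p, 2, t), (p, 35, t), (p, 40, t), (p, 7, t), (q, 2, t), (q, 35, t), (q, 40, t), (q, 7, t), (r, 2, t), (r, 35, t), (r, 40, t), (r, 7, t)}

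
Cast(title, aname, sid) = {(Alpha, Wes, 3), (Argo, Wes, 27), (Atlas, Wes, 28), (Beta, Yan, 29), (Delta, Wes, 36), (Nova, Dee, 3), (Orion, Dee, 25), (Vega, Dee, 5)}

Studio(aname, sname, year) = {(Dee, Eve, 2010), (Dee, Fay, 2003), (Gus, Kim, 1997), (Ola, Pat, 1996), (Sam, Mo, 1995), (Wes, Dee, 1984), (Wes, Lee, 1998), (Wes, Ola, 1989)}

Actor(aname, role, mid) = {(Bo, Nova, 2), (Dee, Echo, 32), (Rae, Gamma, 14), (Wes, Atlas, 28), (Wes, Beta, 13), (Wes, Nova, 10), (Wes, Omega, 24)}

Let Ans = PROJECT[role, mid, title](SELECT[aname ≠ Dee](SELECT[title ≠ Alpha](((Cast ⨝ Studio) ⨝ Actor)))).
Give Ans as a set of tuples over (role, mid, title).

{(Atlas, 28, Argo), (Atlas, 28, Atlas), (Atlas, 28, Delta), (Beta, 13, Argo), (Beta, 13, Atlas), (Beta, 13, Delta), (Nova, 10, Argo), (Nova, 10, Atlas), (Nova, 10, Delta), (Omega, 24, Argo), (Omega, 24, Atlas), (Omega, 24, Delta)}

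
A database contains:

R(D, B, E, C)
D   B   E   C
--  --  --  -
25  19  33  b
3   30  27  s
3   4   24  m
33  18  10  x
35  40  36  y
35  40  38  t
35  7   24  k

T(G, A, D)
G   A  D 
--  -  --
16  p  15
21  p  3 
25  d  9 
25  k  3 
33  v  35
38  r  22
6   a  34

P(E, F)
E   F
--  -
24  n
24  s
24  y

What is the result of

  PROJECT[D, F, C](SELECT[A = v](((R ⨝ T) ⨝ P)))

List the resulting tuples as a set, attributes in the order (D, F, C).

{(35, n, k), (35, s, k), (35, y, k)}

Joining R and T on D yields {(3, 30, 27, s, 21, p), (3, 30, 27, s, 25, k), (3, 4, 24, m, 21, p), (3, 4, 24, m, 25, k), (35, 40, 36, y, 33, v), (35, 40, 38, t, 33, v), (35, 7, 24, k, 33, v)}.
Joining (R ⨝ T) and P on E yields {(3, 4, 24, m, 21, p, n), (3, 4, 24, m, 21, p, s), (3, 4, 24, m, 21, p, y), (3, 4, 24, m, 25, k, n), (3, 4, 24, m, 25, k, s), (3, 4, 24, m, 25, k, y), (35, 7, 24, k, 33, v, n), (35, 7, 24, k, 33, v, s), (35, 7, 24, k, 33, v, y)}.
Filtering on A = v leaves {(35, 7, 24, k, 33, v, n), (35, 7, 24, k, 33, v, s), (35, 7, 24, k, 33, v, y)}.
Keep only column(s) D, F, C: {(35, n, k), (35, s, k), (35, y, k)}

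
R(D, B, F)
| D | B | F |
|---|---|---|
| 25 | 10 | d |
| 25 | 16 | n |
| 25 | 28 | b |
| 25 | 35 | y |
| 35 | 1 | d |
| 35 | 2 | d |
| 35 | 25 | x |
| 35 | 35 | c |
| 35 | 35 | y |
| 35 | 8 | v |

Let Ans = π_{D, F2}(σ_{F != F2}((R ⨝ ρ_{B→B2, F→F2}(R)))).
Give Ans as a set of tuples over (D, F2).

{(25, b), (25, d), (25, n), (25, y), (35, c), (35, d), (35, v), (35, x), (35, y)}

ρ[B→B2, F→F2]: schema becomes (D, B2, F2); tuples unchanged.
R ⋈ ρ_{B→B2, F→F2}(R) (natural join on D): {(25, 10, d, 10, d), (25, 10, d, 16, n), (25, 10, d, 28, b), (25, 10, d, 35, y), (25, 16, n, 10, d), (25, 16, n, 16, n), (25, 16, n, 28, b), (25, 16, n, 35, y), (25, 28, b, 10, d), (25, 28, b, 16, n), (25, 28, b, 28, b), (25, 28, b, 35, y), (25, 35, y, 10, d), (25, 35, y, 16, n), (25, 35, y, 28, b), (25, 35, y, 35, y), (35, 1, d, 1, d), (35, 1, d, 2, d), (35, 1, d, 25, x), (35, 1, d, 35, c), (35, 1, d, 35, y), (35, 1, d, 8, v), (35, 2, d, 1, d), (35, 2, d, 2, d), (35, 2, d, 25, x), (35, 2, d, 35, c), (35, 2, d, 35, y), (35, 2, d, 8, v), (35, 25, x, 1, d), (35, 25, x, 2, d), (35, 25, x, 25, x), (35, 25, x, 35, c), (35, 25, x, 35, y), (35, 25, x, 8, v), (35, 35, c, 1, d), (35, 35, c, 2, d), (35, 35, c, 25, x), (35, 35, c, 35, c), (35, 35, c, 35, y), (35, 35, c, 8, v), (35, 35, y, 1, d), (35, 35, y, 2, d), (35, 35, y, 25, x), (35, 35, y, 35, c), (35, 35, y, 35, y), (35, 35, y, 8, v), (35, 8, v, 1, d), (35, 8, v, 2, d), (35, 8, v, 25, x), (35, 8, v, 35, c), (35, 8, v, 35, y), (35, 8, v, 8, v)}
Filtering on F != F2 leaves {(25, 10, d, 16, n), (25, 10, d, 28, b), (25, 10, d, 35, y), (25, 16, n, 10, d), (25, 16, n, 28, b), (25, 16, n, 35, y), (25, 28, b, 10, d), (25, 28, b, 16, n), (25, 28, b, 35, y), (25, 35, y, 10, d), (25, 35, y, 16, n), (25, 35, y, 28, b), (35, 1, d, 25, x), (35, 1, d, 35, c), (35, 1, d, 35, y), (35, 1, d, 8, v), (35, 2, d, 25, x), (35, 2, d, 35, c), (35, 2, d, 35, y), (35, 2, d, 8, v), (35, 25, x, 1, d), (35, 25, x, 2, d), (35, 25, x, 35, c), (35, 25, x, 35, y), (35, 25, x, 8, v), (35, 35, c, 1, d), (35, 35, c, 2, d), (35, 35, c, 25, x), (35, 35, c, 35, y), (35, 35, c, 8, v), (35, 35, y, 1, d), (35, 35, y, 2, d), (35, 35, y, 25, x), (35, 35, y, 35, c), (35, 35, y, 8, v), (35, 8, v, 1, d), (35, 8, v, 2, d), (35, 8, v, 25, x), (35, 8, v, 35, c), (35, 8, v, 35, y)}.
Projecting to D, F2 (31 duplicate(s) eliminated): {(25, b), (25, d), (25, n), (25, y), (35, c), (35, d), (35, v), (35, x), (35, y)}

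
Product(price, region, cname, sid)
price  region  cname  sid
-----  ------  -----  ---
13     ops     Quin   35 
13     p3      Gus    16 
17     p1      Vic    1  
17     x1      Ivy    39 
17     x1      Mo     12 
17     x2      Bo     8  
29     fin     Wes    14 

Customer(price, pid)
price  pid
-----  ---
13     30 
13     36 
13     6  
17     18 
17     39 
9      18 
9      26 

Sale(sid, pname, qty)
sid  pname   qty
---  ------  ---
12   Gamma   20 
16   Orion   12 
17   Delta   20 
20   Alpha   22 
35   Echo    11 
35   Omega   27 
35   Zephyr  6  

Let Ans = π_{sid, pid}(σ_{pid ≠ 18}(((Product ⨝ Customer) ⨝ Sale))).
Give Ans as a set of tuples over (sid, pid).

{(12, 39), (16, 30), (16, 36), (16, 6), (35, 30), (35, 36), (35, 6)}

Joining Product and Customer on price yields {(13, ops, Quin, 35, 30), (13, ops, Quin, 35, 36), (13, ops, Quin, 35, 6), (13, p3, Gus, 16, 30), (13, p3, Gus, 16, 36), (13, p3, Gus, 16, 6), (17, p1, Vic, 1, 18), (17, p1, Vic, 1, 39), (17, x1, Ivy, 39, 18), (17, x1, Ivy, 39, 39), (17, x1, Mo, 12, 18), (17, x1, Mo, 12, 39), (17, x2, Bo, 8, 18), (17, x2, Bo, 8, 39)}.
Joining (Product ⨝ Customer) and Sale on sid yields {(13, ops, Quin, 35, 30, Echo, 11), (13, ops, Quin, 35, 30, Omega, 27), (13, ops, Quin, 35, 30, Zephyr, 6), (13, ops, Quin, 35, 36, Echo, 11), (13, ops, Quin, 35, 36, Omega, 27), (13, ops, Quin, 35, 36, Zephyr, 6), (13, ops, Quin, 35, 6, Echo, 11), (13, ops, Quin, 35, 6, Omega, 27), (13, ops, Quin, 35, 6, Zephyr, 6), (13, p3, Gus, 16, 30, Orion, 12), (13, p3, Gus, 16, 36, Orion, 12), (13, p3, Gus, 16, 6, Orion, 12), (17, x1, Mo, 12, 18, Gamma, 20), (17, x1, Mo, 12, 39, Gamma, 20)}.
Filtering on pid ≠ 18 leaves {(13, ops, Quin, 35, 30, Echo, 11), (13, ops, Quin, 35, 30, Omega, 27), (13, ops, Quin, 35, 30, Zephyr, 6), (13, ops, Quin, 35, 36, Echo, 11), (13, ops, Quin, 35, 36, Omega, 27), (13, ops, Quin, 35, 36, Zephyr, 6), (13, ops, Quin, 35, 6, Echo, 11), (13, ops, Quin, 35, 6, Omega, 27), (13, ops, Quin, 35, 6, Zephyr, 6), (13, p3, Gus, 16, 30, Orion, 12), (13, p3, Gus, 16, 36, Orion, 12), (13, p3, Gus, 16, 6, Orion, 12), (17, x1, Mo, 12, 39, Gamma, 20)}.
π[sid, pid]: project onto (sid, pid) (6 duplicate(s) eliminated) → {(12, 39), (16, 30), (16, 36), (16, 6), (35, 30), (35, 36), (35, 6)}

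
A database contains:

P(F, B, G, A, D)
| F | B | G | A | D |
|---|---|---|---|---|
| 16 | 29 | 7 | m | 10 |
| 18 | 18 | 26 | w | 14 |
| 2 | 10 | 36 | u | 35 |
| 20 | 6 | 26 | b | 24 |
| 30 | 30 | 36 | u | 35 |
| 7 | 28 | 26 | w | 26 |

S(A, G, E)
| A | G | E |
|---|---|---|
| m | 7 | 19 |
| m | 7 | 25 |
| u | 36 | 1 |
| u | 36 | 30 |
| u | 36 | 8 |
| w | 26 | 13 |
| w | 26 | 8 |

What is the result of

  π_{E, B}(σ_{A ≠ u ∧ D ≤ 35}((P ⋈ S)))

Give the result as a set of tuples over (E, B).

{(13, 18), (13, 28), (19, 29), (25, 29), (8, 18), (8, 28)}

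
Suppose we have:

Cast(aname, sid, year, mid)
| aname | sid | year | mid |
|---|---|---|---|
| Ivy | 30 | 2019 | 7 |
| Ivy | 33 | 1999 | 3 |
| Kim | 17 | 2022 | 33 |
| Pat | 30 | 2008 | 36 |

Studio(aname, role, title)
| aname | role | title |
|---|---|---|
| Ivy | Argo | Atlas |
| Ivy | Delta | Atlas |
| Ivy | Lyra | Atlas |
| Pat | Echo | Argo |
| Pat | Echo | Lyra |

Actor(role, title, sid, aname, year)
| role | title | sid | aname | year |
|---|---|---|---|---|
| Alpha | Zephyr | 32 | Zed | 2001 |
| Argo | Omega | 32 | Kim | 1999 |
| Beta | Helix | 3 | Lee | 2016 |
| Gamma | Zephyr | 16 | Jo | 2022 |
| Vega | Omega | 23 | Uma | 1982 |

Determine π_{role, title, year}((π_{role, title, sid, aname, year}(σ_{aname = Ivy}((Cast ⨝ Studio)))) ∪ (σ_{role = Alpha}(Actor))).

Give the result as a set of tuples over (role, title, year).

Joining Cast and Studio on aname yields {(Ivy, 30, 2019, 7, Argo, Atlas), (Ivy, 30, 2019, 7, Delta, Atlas), (Ivy, 30, 2019, 7, Lyra, Atlas), (Ivy, 33, 1999, 3, Argo, Atlas), (Ivy, 33, 1999, 3, Delta, Atlas), (Ivy, 33, 1999, 3, Lyra, Atlas), (Pat, 30, 2008, 36, Echo, Argo), (Pat, 30, 2008, 36, Echo, Lyra)}.
σ[aname = Ivy]: keep tuples satisfying aname = Ivy → {(Ivy, 30, 2019, 7, Argo, Atlas), (Ivy, 30, 2019, 7, Delta, Atlas), (Ivy, 30, 2019, 7, Lyra, Atlas), (Ivy, 33, 1999, 3, Argo, Atlas), (Ivy, 33, 1999, 3, Delta, Atlas), (Ivy, 33, 1999, 3, Lyra, Atlas)}
Projecting to role, title, sid, aname, year: {(Argo, Atlas, 30, Ivy, 2019), (Argo, Atlas, 33, Ivy, 1999), (Delta, Atlas, 30, Ivy, 2019), (Delta, Atlas, 33, Ivy, 1999), (Lyra, Atlas, 30, Ivy, 2019), (Lyra, Atlas, 33, Ivy, 1999)}
σ[role = Alpha]: keep tuples satisfying role = Alpha → {(Alpha, Zephyr, 32, Zed, 2001)}
Taking the union: {(Alpha, Zephyr, 32, Zed, 2001), (Argo, Atlas, 30, Ivy, 2019), (Argo, Atlas, 33, Ivy, 1999), (Delta, Atlas, 30, Ivy, 2019), (Delta, Atlas, 33, Ivy, 1999), (Lyra, Atlas, 30, Ivy, 2019), (Lyra, Atlas, 33, Ivy, 1999)}
Projecting to role, title, year: {(Alpha, Zephyr, 2001), (Argo, Atlas, 1999), (Argo, Atlas, 2019), (Delta, Atlas, 1999), (Delta, Atlas, 2019), (Lyra, Atlas, 1999), (Lyra, Atlas, 2019)}

{(Alpha, Zephyr, 2001), (Argo, Atlas, 1999), (Argo, Atlas, 2019), (Delta, Atlas, 1999), (Delta, Atlas, 2019), (Lyra, Atlas, 1999), (Lyra, Atlas, 2019)}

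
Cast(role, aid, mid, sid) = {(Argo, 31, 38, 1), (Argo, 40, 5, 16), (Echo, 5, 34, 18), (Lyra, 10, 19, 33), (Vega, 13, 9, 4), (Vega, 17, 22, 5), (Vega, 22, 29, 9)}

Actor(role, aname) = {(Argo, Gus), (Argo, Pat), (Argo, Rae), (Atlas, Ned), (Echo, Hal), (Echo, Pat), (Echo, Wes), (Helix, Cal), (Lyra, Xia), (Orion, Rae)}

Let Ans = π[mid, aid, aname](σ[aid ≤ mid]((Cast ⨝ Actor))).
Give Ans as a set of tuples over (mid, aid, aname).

Joining Cast and Actor on role yields {(Argo, 31, 38, 1, Gus), (Argo, 31, 38, 1, Pat), (Argo, 31, 38, 1, Rae), (Argo, 40, 5, 16, Gus), (Argo, 40, 5, 16, Pat), (Argo, 40, 5, 16, Rae), (Echo, 5, 34, 18, Hal), (Echo, 5, 34, 18, Pat), (Echo, 5, 34, 18, Wes), (Lyra, 10, 19, 33, Xia)}.
Filtering on aid ≤ mid leaves {(Argo, 31, 38, 1, Gus), (Argo, 31, 38, 1, Pat), (Argo, 31, 38, 1, Rae), (Echo, 5, 34, 18, Hal), (Echo, 5, 34, 18, Pat), (Echo, 5, 34, 18, Wes), (Lyra, 10, 19, 33, Xia)}.
π[mid, aid, aname]: project onto (mid, aid, aname) → {(19, 10, Xia), (34, 5, Hal), (34, 5, Pat), (34, 5, Wes), (38, 31, Gus), (38, 31, Pat), (38, 31, Rae)}

{(19, 10, Xia), (34, 5, Hal), (34, 5, Pat), (34, 5, Wes), (38, 31, Gus), (38, 31, Pat), (38, 31, Rae)}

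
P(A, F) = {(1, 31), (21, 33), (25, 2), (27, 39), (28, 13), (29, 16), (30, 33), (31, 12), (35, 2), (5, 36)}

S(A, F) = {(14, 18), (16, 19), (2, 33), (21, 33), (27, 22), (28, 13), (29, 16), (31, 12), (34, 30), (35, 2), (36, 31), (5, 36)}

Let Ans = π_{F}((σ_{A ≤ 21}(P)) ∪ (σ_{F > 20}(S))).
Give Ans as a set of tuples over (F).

{22, 30, 31, 33, 36}

Selection A ≤ 21: {(1, 31), (21, 33), (5, 36)}
Selection F > 20: {(2, 33), (21, 33), (27, 22), (34, 30), (36, 31), (5, 36)}
Set union of the two operands is {(1, 31), (2, 33), (21, 33), (27, 22), (34, 30), (36, 31), (5, 36)}.
π_{F} gives {22, 30, 31, 33, 36} (2 duplicate(s) eliminated).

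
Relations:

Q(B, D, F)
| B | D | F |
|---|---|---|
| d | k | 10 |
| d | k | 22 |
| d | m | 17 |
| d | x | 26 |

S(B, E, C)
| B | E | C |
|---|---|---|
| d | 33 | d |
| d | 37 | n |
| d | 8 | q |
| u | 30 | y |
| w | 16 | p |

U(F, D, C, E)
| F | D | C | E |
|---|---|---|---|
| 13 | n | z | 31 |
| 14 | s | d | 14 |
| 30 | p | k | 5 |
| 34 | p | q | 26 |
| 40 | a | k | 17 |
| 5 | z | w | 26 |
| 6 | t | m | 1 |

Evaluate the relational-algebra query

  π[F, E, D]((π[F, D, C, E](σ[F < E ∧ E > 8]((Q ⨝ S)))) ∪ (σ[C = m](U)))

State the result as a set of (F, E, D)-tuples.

{(10, 33, k), (10, 37, k), (17, 33, m), (17, 37, m), (22, 33, k), (22, 37, k), (26, 33, x), (26, 37, x), (6, 1, t)}

Natural join on B: {(d, k, 10, 33, d), (d, k, 10, 37, n), (d, k, 10, 8, q), (d, k, 22, 33, d), (d, k, 22, 37, n), (d, k, 22, 8, q), (d, m, 17, 33, d), (d, m, 17, 37, n), (d, m, 17, 8, q), (d, x, 26, 33, d), (d, x, 26, 37, n), (d, x, 26, 8, q)}
Selection F < E ∧ E > 8: {(d, k, 10, 33, d), (d, k, 10, 37, n), (d, k, 22, 33, d), (d, k, 22, 37, n), (d, m, 17, 33, d), (d, m, 17, 37, n), (d, x, 26, 33, d), (d, x, 26, 37, n)}
π[F, D, C, E]: project onto (F, D, C, E) → {(10, k, d, 33), (10, k, n, 37), (17, m, d, 33), (17, m, n, 37), (22, k, d, 33), (22, k, n, 37), (26, x, d, 33), (26, x, n, 37)}
Selection C = m: {(6, t, m, 1)}
Taking the union: {(10, k, d, 33), (10, k, n, 37), (17, m, d, 33), (17, m, n, 37), (22, k, d, 33), (22, k, n, 37), (26, x, d, 33), (26, x, n, 37), (6, t, m, 1)}
π[F, E, D]: project onto (F, E, D) → {(10, 33, k), (10, 37, k), (17, 33, m), (17, 37, m), (22, 33, k), (22, 37, k), (26, 33, x), (26, 37, x), (6, 1, t)}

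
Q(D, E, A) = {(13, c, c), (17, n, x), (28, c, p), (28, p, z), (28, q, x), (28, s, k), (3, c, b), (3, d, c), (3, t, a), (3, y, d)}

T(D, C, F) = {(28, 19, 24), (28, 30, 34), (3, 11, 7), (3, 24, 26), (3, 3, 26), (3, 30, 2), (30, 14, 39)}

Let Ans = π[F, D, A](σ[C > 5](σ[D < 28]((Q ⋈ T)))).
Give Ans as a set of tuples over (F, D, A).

Q ⋈ T (natural join on D): {(28, c, p, 19, 24), (28, c, p, 30, 34), (28, p, z, 19, 24), (28, p, z, 30, 34), (28, q, x, 19, 24), (28, q, x, 30, 34), (28, s, k, 19, 24), (28, s, k, 30, 34), (3, c, b, 11, 7), (3, c, b, 24, 26), (3, c, b, 3, 26), (3, c, b, 30, 2), (3, d, c, 11, 7), (3, d, c, 24, 26), (3, d, c, 3, 26), (3, d, c, 30, 2), (3, t, a, 11, 7), (3, t, a, 24, 26), (3, t, a, 3, 26), (3, t, a, 30, 2), (3, y, d, 11, 7), (3, y, d, 24, 26), (3, y, d, 3, 26), (3, y, d, 30, 2)}
Filtering on D < 28 leaves {(3, c, b, 11, 7), (3, c, b, 24, 26), (3, c, b, 3, 26), (3, c, b, 30, 2), (3, d, c, 11, 7), (3, d, c, 24, 26), (3, d, c, 3, 26), (3, d, c, 30, 2), (3, t, a, 11, 7), (3, t, a, 24, 26), (3, t, a, 3, 26), (3, t, a, 30, 2), (3, y, d, 11, 7), (3, y, d, 24, 26), (3, y, d, 3, 26), (3, y, d, 30, 2)}.
Filtering on C > 5 leaves {(3, c, b, 11, 7), (3, c, b, 24, 26), (3, c, b, 30, 2), (3, d, c, 11, 7), (3, d, c, 24, 26), (3, d, c, 30, 2), (3, t, a, 11, 7), (3, t, a, 24, 26), (3, t, a, 30, 2), (3, y, d, 11, 7), (3, y, d, 24, 26), (3, y, d, 30, 2)}.
Projecting to F, D, A: {(2, 3, a), (2, 3, b), (2, 3, c), (2, 3, d), (26, 3, a), (26, 3, b), (26, 3, c), (26, 3, d), (7, 3, a), (7, 3, b), (7, 3, c), (7, 3, d)}

{(2, 3, a), (2, 3, b), (2, 3, c), (2, 3, d), (26, 3, a), (26, 3, b), (26, 3, c), (26, 3, d), (7, 3, a), (7, 3, b), (7, 3, c), (7, 3, d)}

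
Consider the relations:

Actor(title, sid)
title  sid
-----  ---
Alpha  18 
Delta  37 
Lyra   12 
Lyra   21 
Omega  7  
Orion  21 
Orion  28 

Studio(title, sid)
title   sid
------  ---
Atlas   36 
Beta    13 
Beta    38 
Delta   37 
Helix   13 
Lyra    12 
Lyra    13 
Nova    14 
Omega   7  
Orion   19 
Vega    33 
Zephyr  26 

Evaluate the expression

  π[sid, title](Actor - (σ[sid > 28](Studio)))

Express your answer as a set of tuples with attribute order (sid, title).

Apply σ_{sid > 28}; surviving tuples: {(Atlas, 36), (Beta, 38), (Delta, 37), (Vega, 33)}
Taking the difference: {(Alpha, 18), (Lyra, 12), (Lyra, 21), (Omega, 7), (Orion, 21), (Orion, 28)}
Projecting to sid, title: {(12, Lyra), (18, Alpha), (21, Lyra), (21, Orion), (28, Orion), (7, Omega)}

{(12, Lyra), (18, Alpha), (21, Lyra), (21, Orion), (28, Orion), (7, Omega)}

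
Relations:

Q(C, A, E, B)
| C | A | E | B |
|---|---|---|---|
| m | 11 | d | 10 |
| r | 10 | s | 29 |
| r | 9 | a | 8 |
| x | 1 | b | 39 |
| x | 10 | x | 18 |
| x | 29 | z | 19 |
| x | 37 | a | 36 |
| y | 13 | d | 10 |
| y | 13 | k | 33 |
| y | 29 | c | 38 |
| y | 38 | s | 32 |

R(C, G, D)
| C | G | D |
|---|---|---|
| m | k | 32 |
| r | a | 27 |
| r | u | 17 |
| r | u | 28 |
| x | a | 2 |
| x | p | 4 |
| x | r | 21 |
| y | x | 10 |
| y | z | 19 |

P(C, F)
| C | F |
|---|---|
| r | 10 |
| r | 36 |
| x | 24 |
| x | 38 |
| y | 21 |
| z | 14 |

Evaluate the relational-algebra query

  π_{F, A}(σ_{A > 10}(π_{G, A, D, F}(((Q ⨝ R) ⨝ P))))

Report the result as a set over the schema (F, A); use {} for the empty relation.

Natural join on C: {(m, 11, d, 10, k, 32), (r, 10, s, 29, a, 27), (r, 10, s, 29, u, 17), (r, 10, s, 29, u, 28), (r, 9, a, 8, a, 27), (r, 9, a, 8, u, 17), (r, 9, a, 8, u, 28), (x, 1, b, 39, a, 2), (x, 1, b, 39, p, 4), (x, 1, b, 39, r, 21), (x, 10, x, 18, a, 2), (x, 10, x, 18, p, 4), (x, 10, x, 18, r, 21), (x, 29, z, 19, a, 2), (x, 29, z, 19, p, 4), (x, 29, z, 19, r, 21), (x, 37, a, 36, a, 2), (x, 37, a, 36, p, 4), (x, 37, a, 36, r, 21), (y, 13, d, 10, x, 10), (y, 13, d, 10, z, 19), (y, 13, k, 33, x, 10), (y, 13, k, 33, z, 19), (y, 29, c, 38, x, 10), (y, 29, c, 38, z, 19), (y, 38, s, 32, x, 10), (y, 38, s, 32, z, 19)}
Natural join on C: {(r, 10, s, 29, a, 27, 10), (r, 10, s, 29, a, 27, 36), (r, 10, s, 29, u, 17, 10), (r, 10, s, 29, u, 17, 36), (r, 10, s, 29, u, 28, 10), (r, 10, s, 29, u, 28, 36), (r, 9, a, 8, a, 27, 10), (r, 9, a, 8, a, 27, 36), (r, 9, a, 8, u, 17, 10), (r, 9, a, 8, u, 17, 36), (r, 9, a, 8, u, 28, 10), (r, 9, a, 8, u, 28, 36), (x, 1, b, 39, a, 2, 24), (x, 1, b, 39, a, 2, 38), (x, 1, b, 39, p, 4, 24), (x, 1, b, 39, p, 4, 38), (x, 1, b, 39, r, 21, 24), (x, 1, b, 39, r, 21, 38), (x, 10, x, 18, a, 2, 24), (x, 10, x, 18, a, 2, 38), (x, 10, x, 18, p, 4, 24), (x, 10, x, 18, p, 4, 38), (x, 10, x, 18, r, 21, 24), (x, 10, x, 18, r, 21, 38), (x, 29, z, 19, a, 2, 24), (x, 29, z, 19, a, 2, 38), (x, 29, z, 19, p, 4, 24), (x, 29, z, 19, p, 4, 38), (x, 29, z, 19, r, 21, 24), (x, 29, z, 19, r, 21, 38), (x, 37, a, 36, a, 2, 24), (x, 37, a, 36, a, 2, 38), (x, 37, a, 36, p, 4, 24), (x, 37, a, 36, p, 4, 38), (x, 37, a, 36, r, 21, 24), (x, 37, a, 36, r, 21, 38), (y, 13, d, 10, x, 10, 21), (y, 13, d, 10, z, 19, 21), (y, 13, k, 33, x, 10, 21), (y, 13, k, 33, z, 19, 21), (y, 29, c, 38, x, 10, 21), (y, 29, c, 38, z, 19, 21), (y, 38, s, 32, x, 10, 21), (y, 38, s, 32, z, 19, 21)}
π[G, A, D, F]: project onto (G, A, D, F) (2 duplicate(s) eliminated) → {(a, 1, 2, 24), (a, 1, 2, 38), (a, 10, 2, 24), (a, 10, 2, 38), (a, 10, 27, 10), (a, 10, 27, 36), (a, 29, 2, 24), (a, 29, 2, 38), (a, 37, 2, 24), (a, 37, 2, 38), (a, 9, 27, 10), (a, 9, 27, 36), (p, 1, 4, 24), (p, 1, 4, 38), (p, 10, 4, 24), (p, 10, 4, 38), (p, 29, 4, 24), (p, 29, 4, 38), (p, 37, 4, 24), (p, 37, 4, 38), (r, 1, 21, 24), (r, 1, 21, 38), (r, 10, 21, 24), (r, 10, 21, 38), (r, 29, 21, 24), (r, 29, 21, 38), (r, 37, 21, 24), (r, 37, 21, 38), (u, 10, 17, 10), (u, 10, 17, 36), (u, 10, 28, 10), (u, 10, 28, 36), (u, 9, 17, 10), (u, 9, 17, 36), (u, 9, 28, 10), (u, 9, 28, 36), (x, 13, 10, 21), (x, 29, 10, 21), (x, 38, 10, 21), (z, 13, 19, 21), (z, 29, 19, 21), (z, 38, 19, 21)}
Apply σ_{A > 10}; surviving tuples: {(a, 29, 2, 24), (a, 29, 2, 38), (a, 37, 2, 24), (a, 37, 2, 38), (p, 29, 4, 24), (p, 29, 4, 38), (p, 37, 4, 24), (p, 37, 4, 38), (r, 29, 21, 24), (r, 29, 21, 38), (r, 37, 21, 24), (r, 37, 21, 38), (x, 13, 10, 21), (x, 29, 10, 21), (x, 38, 10, 21), (z, 13, 19, 21), (z, 29, 19, 21), (z, 38, 19, 21)}
π[F, A]: project onto (F, A) (11 duplicate(s) eliminated) → {(21, 13), (21, 29), (21, 38), (24, 29), (24, 37), (38, 29), (38, 37)}

{(21, 13), (21, 29), (21, 38), (24, 29), (24, 37), (38, 29), (38, 37)}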